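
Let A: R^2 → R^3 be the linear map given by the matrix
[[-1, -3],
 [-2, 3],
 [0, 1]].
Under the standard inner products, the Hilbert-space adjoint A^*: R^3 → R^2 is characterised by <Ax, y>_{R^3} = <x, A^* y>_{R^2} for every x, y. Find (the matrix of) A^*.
A^* = A^T =
[[-1, -2, 0],
 [-3, 3, 1]]

For real matrices with standard dot products, the defining identity <Ax, y> = <x, A^* y> gives (Ax)^T y = x^T (A^*) y, i.e. x^T A^T y = x^T (A^*) y. Since this holds for all x, y, we must have A^* = A^T. Therefore
A^* =
[[-1, -2, 0],
 [-3, 3, 1]].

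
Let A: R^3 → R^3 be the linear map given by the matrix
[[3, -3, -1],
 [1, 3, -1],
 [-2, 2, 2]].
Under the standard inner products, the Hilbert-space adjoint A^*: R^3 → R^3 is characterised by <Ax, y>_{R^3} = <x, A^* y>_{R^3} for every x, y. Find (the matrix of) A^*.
A^* = A^T =
[[3, 1, -2],
 [-3, 3, 2],
 [-1, -1, 2]]

For real matrices with standard dot products, the defining identity <Ax, y> = <x, A^* y> gives (Ax)^T y = x^T (A^*) y, i.e. x^T A^T y = x^T (A^*) y. Since this holds for all x, y, we must have A^* = A^T. Therefore
A^* =
[[3, 1, -2],
 [-3, 3, 2],
 [-1, -1, 2]].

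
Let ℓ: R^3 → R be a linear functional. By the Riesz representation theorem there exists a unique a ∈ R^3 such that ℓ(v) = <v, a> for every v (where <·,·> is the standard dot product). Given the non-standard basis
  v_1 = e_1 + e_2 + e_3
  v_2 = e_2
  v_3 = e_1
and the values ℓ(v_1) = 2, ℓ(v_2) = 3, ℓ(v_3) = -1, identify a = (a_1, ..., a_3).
a = (-1, 3, 0)

Write a = (a_1, ..., a_3) in the standard basis. For each basis vector v_i, ℓ(v_i) = <v_i, a> is a linear equation in the a_j's. Collect the n equations into a matrix system V a = ℓ, where row i of V is v_i (expressed in the standard basis). Since V is invertible (lower-triangular with 1s on the diagonal, up to permutation), solve by back-substitution:
  V =
[[1, 1, 1],
 [0, 1, 0],
 [1, 0, 0]]
  V a = (2, 3, -1)
Solving gives a = (-1, 3, 0).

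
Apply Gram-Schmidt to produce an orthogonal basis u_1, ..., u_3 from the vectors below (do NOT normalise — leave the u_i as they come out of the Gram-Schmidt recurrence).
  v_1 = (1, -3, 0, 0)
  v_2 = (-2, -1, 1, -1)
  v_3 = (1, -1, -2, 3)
Orthogonal basis:
  u_1 = (1, -3, 0, 0)
  u_2 = (-21/10, -7/10, 1, -1)
  u_3 = (-31/23, -31/69, -74/69, 143/69)

Apply the Gram-Schmidt recurrence
  u_1 = v_1
  u_i = v_i − Σ_{j<i} ((v_i · u_j) / (u_j · u_j)) · u_j.

Step by step this gives:
  u_1 = (1, -3, 0, 0)
  u_2 = (-21/10, -7/10, 1, -1)
  u_3 = (-31/23, -31/69, -74/69, 143/69)

Orthogonality check:
  u_2 · u_1 = 0 (should be 0)
  u_3 · u_1 = 0 (should be 0)
  u_3 · u_2 = 0 (should be 0)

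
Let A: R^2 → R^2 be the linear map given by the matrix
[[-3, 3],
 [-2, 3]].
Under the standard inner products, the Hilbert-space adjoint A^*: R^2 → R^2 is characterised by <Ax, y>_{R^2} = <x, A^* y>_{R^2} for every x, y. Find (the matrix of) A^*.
A^* = A^T =
[[-3, -2],
 [3, 3]]

For real matrices with standard dot products, the defining identity <Ax, y> = <x, A^* y> gives (Ax)^T y = x^T (A^*) y, i.e. x^T A^T y = x^T (A^*) y. Since this holds for all x, y, we must have A^* = A^T. Therefore
A^* =
[[-3, -2],
 [3, 3]].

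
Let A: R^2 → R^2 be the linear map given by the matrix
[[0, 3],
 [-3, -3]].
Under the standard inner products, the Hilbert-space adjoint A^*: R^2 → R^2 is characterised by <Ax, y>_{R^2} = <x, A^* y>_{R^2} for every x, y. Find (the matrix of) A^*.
A^* = A^T =
[[0, -3],
 [3, -3]]

For real matrices with standard dot products, the defining identity <Ax, y> = <x, A^* y> gives (Ax)^T y = x^T (A^*) y, i.e. x^T A^T y = x^T (A^*) y. Since this holds for all x, y, we must have A^* = A^T. Therefore
A^* =
[[0, -3],
 [3, -3]].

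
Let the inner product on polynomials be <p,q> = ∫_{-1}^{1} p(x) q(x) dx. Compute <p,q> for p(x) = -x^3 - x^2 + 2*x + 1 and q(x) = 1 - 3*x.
<p,q> = -22/15

Expand the product: p(x)·q(x) = 3*x^4 + 2*x^3 - 7*x^2 - x + 1.
∫_{-1}^{1} of each monomial x^k gives [2/(k+1) if k even, 0 if k odd]. Integrating term-by-term (or equivalently evaluating the antiderivative F(x) = 3*x^5/5 + x^4/2 - 7*x^3/3 - x^2/2 + x at the endpoints):
  F(1) − F(−1) = -11/15 − (11/15) = -22/15.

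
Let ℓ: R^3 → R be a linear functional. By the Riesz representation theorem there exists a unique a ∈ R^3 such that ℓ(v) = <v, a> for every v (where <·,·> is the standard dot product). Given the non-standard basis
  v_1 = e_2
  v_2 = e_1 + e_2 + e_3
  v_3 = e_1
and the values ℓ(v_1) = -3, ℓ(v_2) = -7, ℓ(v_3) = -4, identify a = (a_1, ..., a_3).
a = (-4, -3, 0)

Write a = (a_1, ..., a_3) in the standard basis. For each basis vector v_i, ℓ(v_i) = <v_i, a> is a linear equation in the a_j's. Collect the n equations into a matrix system V a = ℓ, where row i of V is v_i (expressed in the standard basis). Since V is invertible (lower-triangular with 1s on the diagonal, up to permutation), solve by back-substitution:
  V =
[[0, 1, 0],
 [1, 1, 1],
 [1, 0, 0]]
  V a = (-3, -7, -4)
Solving gives a = (-4, -3, 0).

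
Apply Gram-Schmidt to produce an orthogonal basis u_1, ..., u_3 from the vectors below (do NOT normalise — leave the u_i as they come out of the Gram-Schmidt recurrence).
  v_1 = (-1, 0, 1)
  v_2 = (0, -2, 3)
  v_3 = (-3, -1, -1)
Orthogonal basis:
  u_1 = (-1, 0, 1)
  u_2 = (3/2, -2, 3/2)
  u_3 = (-22/17, -33/17, -22/17)

Apply the Gram-Schmidt recurrence
  u_1 = v_1
  u_i = v_i − Σ_{j<i} ((v_i · u_j) / (u_j · u_j)) · u_j.

Step by step this gives:
  u_1 = (-1, 0, 1)
  u_2 = (3/2, -2, 3/2)
  u_3 = (-22/17, -33/17, -22/17)

Orthogonality check:
  u_2 · u_1 = 0 (should be 0)
  u_3 · u_1 = 0 (should be 0)
  u_3 · u_2 = 0 (should be 0)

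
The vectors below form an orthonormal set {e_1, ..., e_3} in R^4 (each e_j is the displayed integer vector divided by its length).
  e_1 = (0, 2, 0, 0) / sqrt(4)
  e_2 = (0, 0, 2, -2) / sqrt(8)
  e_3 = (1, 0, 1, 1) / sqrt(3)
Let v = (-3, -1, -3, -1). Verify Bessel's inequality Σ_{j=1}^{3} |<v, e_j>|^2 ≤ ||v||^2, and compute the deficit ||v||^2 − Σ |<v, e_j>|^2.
Σ |<v, e_j>|^2 = 58/3; ||v||^2 = 20; deficit = 2/3

Write each e_j = u_j / sqrt(<u_j, u_j>) where u_j is the displayed integer vector. Then <v, e_j> = <v, u_j> / sqrt(<u_j, u_j>), so |<v, e_j>|^2 = <v, u_j>^2 / <u_j, u_j>.
Coefficients: <v, e_1> = -2/sqrt(4), <v, e_2> = -4/sqrt(8), <v, e_3> = -7/sqrt(3).
Square and sum: Σ |<v, e_j>|^2 = 58/3.
Compute ||v||^2 = v·v = 20.
Deficit = 20 − 58/3 = 2/3 ≥ 0, confirming Bessel's inequality. (The deficit equals ||v − Σ <v,e_j> e_j||^2, the squared distance from v to span{e_j}.)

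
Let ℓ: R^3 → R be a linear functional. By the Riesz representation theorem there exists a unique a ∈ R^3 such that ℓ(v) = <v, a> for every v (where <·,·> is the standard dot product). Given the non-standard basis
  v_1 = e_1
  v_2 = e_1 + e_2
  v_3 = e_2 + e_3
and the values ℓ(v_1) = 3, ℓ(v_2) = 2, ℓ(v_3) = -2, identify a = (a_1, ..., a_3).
a = (3, -1, -1)

Write a = (a_1, ..., a_3) in the standard basis. For each basis vector v_i, ℓ(v_i) = <v_i, a> is a linear equation in the a_j's. Collect the n equations into a matrix system V a = ℓ, where row i of V is v_i (expressed in the standard basis). Since V is invertible (lower-triangular with 1s on the diagonal, up to permutation), solve by back-substitution:
  V =
[[1, 0, 0],
 [1, 1, 0],
 [0, 1, 1]]
  V a = (3, 2, -2)
Solving gives a = (3, -1, -1).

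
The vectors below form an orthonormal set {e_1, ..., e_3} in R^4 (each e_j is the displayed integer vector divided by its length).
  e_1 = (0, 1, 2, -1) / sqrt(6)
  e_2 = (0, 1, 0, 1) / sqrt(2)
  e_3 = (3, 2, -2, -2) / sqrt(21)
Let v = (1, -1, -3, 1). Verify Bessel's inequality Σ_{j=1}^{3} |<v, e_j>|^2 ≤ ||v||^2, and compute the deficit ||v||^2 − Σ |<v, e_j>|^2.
Σ |<v, e_j>|^2 = 83/7; ||v||^2 = 12; deficit = 1/7

Write each e_j = u_j / sqrt(<u_j, u_j>) where u_j is the displayed integer vector. Then <v, e_j> = <v, u_j> / sqrt(<u_j, u_j>), so |<v, e_j>|^2 = <v, u_j>^2 / <u_j, u_j>.
Coefficients: <v, e_1> = -8/sqrt(6), <v, e_2> = 0/sqrt(2), <v, e_3> = 5/sqrt(21).
Square and sum: Σ |<v, e_j>|^2 = 83/7.
Compute ||v||^2 = v·v = 12.
Deficit = 12 − 83/7 = 1/7 ≥ 0, confirming Bessel's inequality. (The deficit equals ||v − Σ <v,e_j> e_j||^2, the squared distance from v to span{e_j}.)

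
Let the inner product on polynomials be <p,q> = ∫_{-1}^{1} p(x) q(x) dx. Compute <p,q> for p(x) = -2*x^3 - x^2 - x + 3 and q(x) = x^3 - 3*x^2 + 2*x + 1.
<p,q> = -118/35

Expand the product: p(x)·q(x) = -2*x^6 + 5*x^5 - 2*x^4 + 2*x^3 - 12*x^2 + 5*x + 3.
∫_{-1}^{1} of each monomial x^k gives [2/(k+1) if k even, 0 if k odd]. Integrating term-by-term (or equivalently evaluating the antiderivative F(x) = -2*x^7/7 + 5*x^6/6 - 2*x^5/5 + x^4/2 - 4*x^3 + 5*x^2/2 + 3*x at the endpoints):
  F(1) − F(−1) = 451/210 − (1159/210) = -118/35.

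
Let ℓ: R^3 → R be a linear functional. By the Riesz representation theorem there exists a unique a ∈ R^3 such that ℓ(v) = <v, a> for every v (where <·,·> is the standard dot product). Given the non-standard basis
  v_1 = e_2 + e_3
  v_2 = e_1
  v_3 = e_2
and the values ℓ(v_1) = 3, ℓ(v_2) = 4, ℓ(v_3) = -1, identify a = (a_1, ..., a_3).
a = (4, -1, 4)

Write a = (a_1, ..., a_3) in the standard basis. For each basis vector v_i, ℓ(v_i) = <v_i, a> is a linear equation in the a_j's. Collect the n equations into a matrix system V a = ℓ, where row i of V is v_i (expressed in the standard basis). Since V is invertible (lower-triangular with 1s on the diagonal, up to permutation), solve by back-substitution:
  V =
[[0, 1, 1],
 [1, 0, 0],
 [0, 1, 0]]
  V a = (3, 4, -1)
Solving gives a = (4, -1, 4).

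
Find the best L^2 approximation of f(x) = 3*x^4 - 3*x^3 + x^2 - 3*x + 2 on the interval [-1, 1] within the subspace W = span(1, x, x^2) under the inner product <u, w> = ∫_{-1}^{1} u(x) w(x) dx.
g(x) = 25*x^2/7 - 24*x/5 + 61/35

The best approximation g ∈ W is the orthogonal projection of f onto W. Writing g = a_0 + a_1 x + a_2 x^2, the coefficients solve the normal equations G · a = b where
  G_{ij} = <φ_i, φ_j> and b_i = <f, φ_i>, with φ_0 = 1, φ_1 = x, φ_2 = x^2.
G =
  [2, 0, 2/3]
  [0, 2/3, 0]
  [2/3, 0, 2/5],
b = (88/15, -16/5, 272/105).
Solving gives a_0 = 61/35, a_1 = -24/5, a_2 = 25/7, so
  g(x) = 25*x^2/7 - 24*x/5 + 61/35.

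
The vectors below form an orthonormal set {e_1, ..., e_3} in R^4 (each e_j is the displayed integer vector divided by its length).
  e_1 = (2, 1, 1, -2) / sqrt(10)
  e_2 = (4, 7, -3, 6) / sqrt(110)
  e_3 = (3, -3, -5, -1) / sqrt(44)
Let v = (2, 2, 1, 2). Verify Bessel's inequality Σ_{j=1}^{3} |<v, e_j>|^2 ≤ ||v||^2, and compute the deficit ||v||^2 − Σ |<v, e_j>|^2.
Σ |<v, e_j>|^2 = 43/4; ||v||^2 = 13; deficit = 9/4

Write each e_j = u_j / sqrt(<u_j, u_j>) where u_j is the displayed integer vector. Then <v, e_j> = <v, u_j> / sqrt(<u_j, u_j>), so |<v, e_j>|^2 = <v, u_j>^2 / <u_j, u_j>.
Coefficients: <v, e_1> = 3/sqrt(10), <v, e_2> = 31/sqrt(110), <v, e_3> = -7/sqrt(44).
Square and sum: Σ |<v, e_j>|^2 = 43/4.
Compute ||v||^2 = v·v = 13.
Deficit = 13 − 43/4 = 9/4 ≥ 0, confirming Bessel's inequality. (The deficit equals ||v − Σ <v,e_j> e_j||^2, the squared distance from v to span{e_j}.)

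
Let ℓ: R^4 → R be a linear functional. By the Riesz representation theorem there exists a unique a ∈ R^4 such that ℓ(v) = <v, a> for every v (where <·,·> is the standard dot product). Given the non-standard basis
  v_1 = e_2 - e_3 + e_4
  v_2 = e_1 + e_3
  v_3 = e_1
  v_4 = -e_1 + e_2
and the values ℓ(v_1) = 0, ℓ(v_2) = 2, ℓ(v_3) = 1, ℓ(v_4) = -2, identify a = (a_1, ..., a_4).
a = (1, -1, 1, 2)

Write a = (a_1, ..., a_4) in the standard basis. For each basis vector v_i, ℓ(v_i) = <v_i, a> is a linear equation in the a_j's. Collect the n equations into a matrix system V a = ℓ, where row i of V is v_i (expressed in the standard basis). Since V is invertible (lower-triangular with 1s on the diagonal, up to permutation), solve by back-substitution:
  V =
[[0, 1, -1, 1],
 [1, 0, 1, 0],
 [1, 0, 0, 0],
 [-1, 1, 0, 0]]
  V a = (0, 2, 1, -2)
Solving gives a = (1, -1, 1, 2).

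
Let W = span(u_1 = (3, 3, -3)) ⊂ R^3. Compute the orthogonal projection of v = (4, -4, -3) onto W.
proj_W(v) = (1, 1, -1)

Set up U = [u_1 | ... | u_1] ∈ R^(3×1). The projector onto W = col(U) is P = U (U^T U)^(-1) U^T.
Compute U^T U =
  [27],
and U^T v = (9).
Solve U^T U · c = U^T v for the coefficients: c = (1/3). The projection is proj_W(v) = U c.
Check: (v - proj_W(v)) · u_1 = 0  (should be 0).
Result: proj_W(v) = (1, 1, -1).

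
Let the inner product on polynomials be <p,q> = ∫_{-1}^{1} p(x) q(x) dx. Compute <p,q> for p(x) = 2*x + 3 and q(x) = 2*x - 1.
<p,q> = -10/3

Expand the product: p(x)·q(x) = 4*x^2 + 4*x - 3.
∫_{-1}^{1} of each monomial x^k gives [2/(k+1) if k even, 0 if k odd]. Integrating term-by-term (or equivalently evaluating the antiderivative F(x) = 4*x^3/3 + 2*x^2 - 3*x at the endpoints):
  F(1) − F(−1) = 1/3 − (11/3) = -10/3.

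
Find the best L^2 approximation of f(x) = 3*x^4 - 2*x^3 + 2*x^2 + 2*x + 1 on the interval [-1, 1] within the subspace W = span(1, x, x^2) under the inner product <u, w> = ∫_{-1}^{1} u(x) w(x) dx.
g(x) = 32*x^2/7 + 4*x/5 + 26/35

The best approximation g ∈ W is the orthogonal projection of f onto W. Writing g = a_0 + a_1 x + a_2 x^2, the coefficients solve the normal equations G · a = b where
  G_{ij} = <φ_i, φ_j> and b_i = <f, φ_i>, with φ_0 = 1, φ_1 = x, φ_2 = x^2.
G =
  [2, 0, 2/3]
  [0, 2/3, 0]
  [2/3, 0, 2/5],
b = (68/15, 8/15, 244/105).
Solving gives a_0 = 26/35, a_1 = 4/5, a_2 = 32/7, so
  g(x) = 32*x^2/7 + 4*x/5 + 26/35.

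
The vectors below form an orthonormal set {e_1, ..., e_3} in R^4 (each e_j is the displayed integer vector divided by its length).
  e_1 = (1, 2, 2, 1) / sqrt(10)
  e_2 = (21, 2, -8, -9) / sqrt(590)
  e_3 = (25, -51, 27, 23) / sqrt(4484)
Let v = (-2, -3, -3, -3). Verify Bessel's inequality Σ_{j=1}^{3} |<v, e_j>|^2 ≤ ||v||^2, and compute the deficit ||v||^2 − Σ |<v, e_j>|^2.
Σ |<v, e_j>|^2 = 2235/76; ||v||^2 = 31; deficit = 121/76

Write each e_j = u_j / sqrt(<u_j, u_j>) where u_j is the displayed integer vector. Then <v, e_j> = <v, u_j> / sqrt(<u_j, u_j>), so |<v, e_j>|^2 = <v, u_j>^2 / <u_j, u_j>.
Coefficients: <v, e_1> = -17/sqrt(10), <v, e_2> = 3/sqrt(590), <v, e_3> = -47/sqrt(4484).
Square and sum: Σ |<v, e_j>|^2 = 2235/76.
Compute ||v||^2 = v·v = 31.
Deficit = 31 − 2235/76 = 121/76 ≥ 0, confirming Bessel's inequality. (The deficit equals ||v − Σ <v,e_j> e_j||^2, the squared distance from v to span{e_j}.)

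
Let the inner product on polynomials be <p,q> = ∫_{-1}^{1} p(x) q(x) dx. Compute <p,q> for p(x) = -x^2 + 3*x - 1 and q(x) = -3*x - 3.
<p,q> = 2

Expand the product: p(x)·q(x) = 3*x^3 - 6*x^2 - 6*x + 3.
∫_{-1}^{1} of each monomial x^k gives [2/(k+1) if k even, 0 if k odd]. Integrating term-by-term (or equivalently evaluating the antiderivative F(x) = 3*x^4/4 - 2*x^3 - 3*x^2 + 3*x at the endpoints):
  F(1) − F(−1) = -5/4 − (-13/4) = 2.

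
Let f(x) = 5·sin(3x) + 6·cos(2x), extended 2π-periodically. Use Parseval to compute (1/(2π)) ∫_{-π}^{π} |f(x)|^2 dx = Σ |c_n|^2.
Σ |c_n|^2 = 61/2

Expand |f|^2 and use orthogonality of {sin(nx), cos(mx)} on [-π, π]:
  ∫_{-π}^{π} sin(nx)^2 dx = π, ∫ cos(mx)^2 dx = π, and cross terms integrate to 0.
So ∫_{-π}^{π} f(x)^2 dx = 5^2 · π + 6^2 · π = (25 + 36)π.
Divide by 2π: (25 + 36)/2 = 61/2.
By Parseval, this equals Σ |c_n|^2.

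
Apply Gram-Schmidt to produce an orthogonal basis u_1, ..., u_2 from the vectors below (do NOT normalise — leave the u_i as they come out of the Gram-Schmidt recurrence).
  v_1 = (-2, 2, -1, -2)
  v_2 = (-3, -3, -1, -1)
Orthogonal basis:
  u_1 = (-2, 2, -1, -2)
  u_2 = (-33/13, -45/13, -10/13, -7/13)

Apply the Gram-Schmidt recurrence
  u_1 = v_1
  u_i = v_i − Σ_{j<i} ((v_i · u_j) / (u_j · u_j)) · u_j.

Step by step this gives:
  u_1 = (-2, 2, -1, -2)
  u_2 = (-33/13, -45/13, -10/13, -7/13)

Orthogonality check:
  u_2 · u_1 = 0 (should be 0)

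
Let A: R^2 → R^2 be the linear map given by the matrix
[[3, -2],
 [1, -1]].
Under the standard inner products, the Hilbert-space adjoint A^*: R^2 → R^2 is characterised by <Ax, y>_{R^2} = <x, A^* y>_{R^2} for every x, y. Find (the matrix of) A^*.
A^* = A^T =
[[3, 1],
 [-2, -1]]

For real matrices with standard dot products, the defining identity <Ax, y> = <x, A^* y> gives (Ax)^T y = x^T (A^*) y, i.e. x^T A^T y = x^T (A^*) y. Since this holds for all x, y, we must have A^* = A^T. Therefore
A^* =
[[3, 1],
 [-2, -1]].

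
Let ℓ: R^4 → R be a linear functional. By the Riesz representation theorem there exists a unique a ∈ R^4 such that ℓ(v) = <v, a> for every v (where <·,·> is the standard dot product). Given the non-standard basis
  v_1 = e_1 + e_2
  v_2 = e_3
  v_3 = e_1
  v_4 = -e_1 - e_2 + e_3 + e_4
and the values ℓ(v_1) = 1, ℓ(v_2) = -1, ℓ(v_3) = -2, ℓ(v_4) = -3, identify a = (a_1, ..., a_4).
a = (-2, 3, -1, -1)

Write a = (a_1, ..., a_4) in the standard basis. For each basis vector v_i, ℓ(v_i) = <v_i, a> is a linear equation in the a_j's. Collect the n equations into a matrix system V a = ℓ, where row i of V is v_i (expressed in the standard basis). Since V is invertible (lower-triangular with 1s on the diagonal, up to permutation), solve by back-substitution:
  V =
[[1, 1, 0, 0],
 [0, 0, 1, 0],
 [1, 0, 0, 0],
 [-1, -1, 1, 1]]
  V a = (1, -1, -2, -3)
Solving gives a = (-2, 3, -1, -1).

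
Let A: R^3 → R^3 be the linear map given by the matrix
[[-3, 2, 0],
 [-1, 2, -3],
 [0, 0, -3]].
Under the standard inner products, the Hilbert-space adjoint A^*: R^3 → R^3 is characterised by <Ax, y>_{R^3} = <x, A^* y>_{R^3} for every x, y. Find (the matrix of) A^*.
A^* = A^T =
[[-3, -1, 0],
 [2, 2, 0],
 [0, -3, -3]]

For real matrices with standard dot products, the defining identity <Ax, y> = <x, A^* y> gives (Ax)^T y = x^T (A^*) y, i.e. x^T A^T y = x^T (A^*) y. Since this holds for all x, y, we must have A^* = A^T. Therefore
A^* =
[[-3, -1, 0],
 [2, 2, 0],
 [0, -3, -3]].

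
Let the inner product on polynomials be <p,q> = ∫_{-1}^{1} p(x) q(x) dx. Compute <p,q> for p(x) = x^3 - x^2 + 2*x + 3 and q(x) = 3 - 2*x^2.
<p,q> = 64/5

Expand the product: p(x)·q(x) = -2*x^5 + 2*x^4 - x^3 - 9*x^2 + 6*x + 9.
∫_{-1}^{1} of each monomial x^k gives [2/(k+1) if k even, 0 if k odd]. Integrating term-by-term (or equivalently evaluating the antiderivative F(x) = -x^6/3 + 2*x^5/5 - x^4/4 - 3*x^3 + 3*x^2 + 9*x at the endpoints):
  F(1) − F(−1) = 529/60 − (-239/60) = 64/5.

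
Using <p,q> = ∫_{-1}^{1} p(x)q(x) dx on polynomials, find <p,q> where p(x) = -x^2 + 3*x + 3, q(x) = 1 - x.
<p,q> = 10/3

Expand the product: p(x)·q(x) = x^3 - 4*x^2 + 3.
∫_{-1}^{1} of each monomial x^k gives [2/(k+1) if k even, 0 if k odd]. Integrating term-by-term (or equivalently evaluating the antiderivative F(x) = x^4/4 - 4*x^3/3 + 3*x at the endpoints):
  F(1) − F(−1) = 23/12 − (-17/12) = 10/3.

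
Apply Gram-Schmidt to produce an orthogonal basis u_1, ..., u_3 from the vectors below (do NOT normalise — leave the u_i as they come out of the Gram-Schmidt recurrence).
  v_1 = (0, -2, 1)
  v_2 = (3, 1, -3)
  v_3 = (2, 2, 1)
Orthogonal basis:
  u_1 = (0, -2, 1)
  u_2 = (3, -1, -2)
  u_3 = (11/7, 33/35, 66/35)

Apply the Gram-Schmidt recurrence
  u_1 = v_1
  u_i = v_i − Σ_{j<i} ((v_i · u_j) / (u_j · u_j)) · u_j.

Step by step this gives:
  u_1 = (0, -2, 1)
  u_2 = (3, -1, -2)
  u_3 = (11/7, 33/35, 66/35)

Orthogonality check:
  u_2 · u_1 = 0 (should be 0)
  u_3 · u_1 = 0 (should be 0)
  u_3 · u_2 = 0 (should be 0)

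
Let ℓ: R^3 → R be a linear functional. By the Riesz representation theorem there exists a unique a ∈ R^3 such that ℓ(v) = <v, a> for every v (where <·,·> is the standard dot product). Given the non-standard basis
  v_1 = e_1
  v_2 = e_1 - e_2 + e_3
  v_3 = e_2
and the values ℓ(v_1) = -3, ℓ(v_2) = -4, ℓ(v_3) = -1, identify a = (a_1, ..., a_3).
a = (-3, -1, -2)

Write a = (a_1, ..., a_3) in the standard basis. For each basis vector v_i, ℓ(v_i) = <v_i, a> is a linear equation in the a_j's. Collect the n equations into a matrix system V a = ℓ, where row i of V is v_i (expressed in the standard basis). Since V is invertible (lower-triangular with 1s on the diagonal, up to permutation), solve by back-substitution:
  V =
[[1, 0, 0],
 [1, -1, 1],
 [0, 1, 0]]
  V a = (-3, -4, -1)
Solving gives a = (-3, -1, -2).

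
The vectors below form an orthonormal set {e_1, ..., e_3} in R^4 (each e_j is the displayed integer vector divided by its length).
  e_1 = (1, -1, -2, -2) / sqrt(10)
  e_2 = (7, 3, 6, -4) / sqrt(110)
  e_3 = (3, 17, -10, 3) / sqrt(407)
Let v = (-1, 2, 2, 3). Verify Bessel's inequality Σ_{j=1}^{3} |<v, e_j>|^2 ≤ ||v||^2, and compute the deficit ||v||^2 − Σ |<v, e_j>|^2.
Σ |<v, e_j>|^2 = 662/37; ||v||^2 = 18; deficit = 4/37

Write each e_j = u_j / sqrt(<u_j, u_j>) where u_j is the displayed integer vector. Then <v, e_j> = <v, u_j> / sqrt(<u_j, u_j>), so |<v, e_j>|^2 = <v, u_j>^2 / <u_j, u_j>.
Coefficients: <v, e_1> = -13/sqrt(10), <v, e_2> = -1/sqrt(110), <v, e_3> = 20/sqrt(407).
Square and sum: Σ |<v, e_j>|^2 = 662/37.
Compute ||v||^2 = v·v = 18.
Deficit = 18 − 662/37 = 4/37 ≥ 0, confirming Bessel's inequality. (The deficit equals ||v − Σ <v,e_j> e_j||^2, the squared distance from v to span{e_j}.)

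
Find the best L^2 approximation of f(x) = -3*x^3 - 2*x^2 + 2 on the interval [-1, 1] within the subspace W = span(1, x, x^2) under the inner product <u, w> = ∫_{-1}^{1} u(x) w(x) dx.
g(x) = -2*x^2 - 9*x/5 + 2

The best approximation g ∈ W is the orthogonal projection of f onto W. Writing g = a_0 + a_1 x + a_2 x^2, the coefficients solve the normal equations G · a = b where
  G_{ij} = <φ_i, φ_j> and b_i = <f, φ_i>, with φ_0 = 1, φ_1 = x, φ_2 = x^2.
G =
  [2, 0, 2/3]
  [0, 2/3, 0]
  [2/3, 0, 2/5],
b = (8/3, -6/5, 8/15).
Solving gives a_0 = 2, a_1 = -9/5, a_2 = -2, so
  g(x) = -2*x^2 - 9*x/5 + 2.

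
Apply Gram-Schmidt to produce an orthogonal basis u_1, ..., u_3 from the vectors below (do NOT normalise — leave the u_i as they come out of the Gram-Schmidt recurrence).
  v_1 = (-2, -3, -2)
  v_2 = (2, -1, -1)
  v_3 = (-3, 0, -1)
Orthogonal basis:
  u_1 = (-2, -3, -2)
  u_2 = (36/17, -14/17, -15/17)
  u_3 = (-11/101, 66/101, -88/101)

Apply the Gram-Schmidt recurrence
  u_1 = v_1
  u_i = v_i − Σ_{j<i} ((v_i · u_j) / (u_j · u_j)) · u_j.

Step by step this gives:
  u_1 = (-2, -3, -2)
  u_2 = (36/17, -14/17, -15/17)
  u_3 = (-11/101, 66/101, -88/101)

Orthogonality check:
  u_2 · u_1 = 0 (should be 0)
  u_3 · u_1 = 0 (should be 0)
  u_3 · u_2 = 0 (should be 0)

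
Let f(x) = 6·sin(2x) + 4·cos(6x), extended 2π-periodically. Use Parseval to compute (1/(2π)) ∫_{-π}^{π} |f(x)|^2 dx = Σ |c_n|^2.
Σ |c_n|^2 = 26

Expand |f|^2 and use orthogonality of {sin(nx), cos(mx)} on [-π, π]:
  ∫_{-π}^{π} sin(nx)^2 dx = π, ∫ cos(mx)^2 dx = π, and cross terms integrate to 0.
So ∫_{-π}^{π} f(x)^2 dx = 6^2 · π + 4^2 · π = (36 + 16)π.
Divide by 2π: (36 + 16)/2 = 26.
By Parseval, this equals Σ |c_n|^2.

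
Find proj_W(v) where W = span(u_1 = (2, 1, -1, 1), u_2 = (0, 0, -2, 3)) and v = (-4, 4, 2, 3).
proj_W(v) = (-64/33, -32/33, -6/11, 43/33)

Set up U = [u_1 | ... | u_2] ∈ R^(4×2). The projector onto W = col(U) is P = U (U^T U)^(-1) U^T.
Compute U^T U =
  [7, 5]
  [5, 13],
and U^T v = (-3, 5).
Solve U^T U · c = U^T v for the coefficients: c = (-32/33, 25/33). The projection is proj_W(v) = U c.
Check: (v - proj_W(v)) · u_1 = 0  (should be 0).
Check: (v - proj_W(v)) · u_2 = 0  (should be 0).
Result: proj_W(v) = (-64/33, -32/33, -6/11, 43/33).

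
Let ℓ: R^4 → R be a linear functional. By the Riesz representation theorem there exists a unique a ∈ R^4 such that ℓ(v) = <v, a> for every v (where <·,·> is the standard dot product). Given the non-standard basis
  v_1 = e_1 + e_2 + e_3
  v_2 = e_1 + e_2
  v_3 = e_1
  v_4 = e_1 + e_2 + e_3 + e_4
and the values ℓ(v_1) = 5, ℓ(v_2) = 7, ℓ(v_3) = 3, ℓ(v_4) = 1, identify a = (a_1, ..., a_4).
a = (3, 4, -2, -4)

Write a = (a_1, ..., a_4) in the standard basis. For each basis vector v_i, ℓ(v_i) = <v_i, a> is a linear equation in the a_j's. Collect the n equations into a matrix system V a = ℓ, where row i of V is v_i (expressed in the standard basis). Since V is invertible (lower-triangular with 1s on the diagonal, up to permutation), solve by back-substitution:
  V =
[[1, 1, 1, 0],
 [1, 1, 0, 0],
 [1, 0, 0, 0],
 [1, 1, 1, 1]]
  V a = (5, 7, 3, 1)
Solving gives a = (3, 4, -2, -4).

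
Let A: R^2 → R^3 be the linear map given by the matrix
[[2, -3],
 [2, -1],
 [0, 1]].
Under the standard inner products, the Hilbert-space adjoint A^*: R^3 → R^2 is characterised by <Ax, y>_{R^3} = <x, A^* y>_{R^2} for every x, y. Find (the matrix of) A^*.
A^* = A^T =
[[2, 2, 0],
 [-3, -1, 1]]

For real matrices with standard dot products, the defining identity <Ax, y> = <x, A^* y> gives (Ax)^T y = x^T (A^*) y, i.e. x^T A^T y = x^T (A^*) y. Since this holds for all x, y, we must have A^* = A^T. Therefore
A^* =
[[2, 2, 0],
 [-3, -1, 1]].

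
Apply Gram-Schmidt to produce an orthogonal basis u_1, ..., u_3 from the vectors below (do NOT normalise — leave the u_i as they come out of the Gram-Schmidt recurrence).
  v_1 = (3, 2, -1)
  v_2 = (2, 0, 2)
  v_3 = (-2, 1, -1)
Orthogonal basis:
  u_1 = (3, 2, -1)
  u_2 = (8/7, -4/7, 16/7)
  u_3 = (-1/2, 1, 1/2)

Apply the Gram-Schmidt recurrence
  u_1 = v_1
  u_i = v_i − Σ_{j<i} ((v_i · u_j) / (u_j · u_j)) · u_j.

Step by step this gives:
  u_1 = (3, 2, -1)
  u_2 = (8/7, -4/7, 16/7)
  u_3 = (-1/2, 1, 1/2)

Orthogonality check:
  u_2 · u_1 = 0 (should be 0)
  u_3 · u_1 = 0 (should be 0)
  u_3 · u_2 = 0 (should be 0)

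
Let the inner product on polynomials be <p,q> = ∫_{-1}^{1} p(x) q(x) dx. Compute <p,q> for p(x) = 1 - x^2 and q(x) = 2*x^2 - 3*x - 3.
<p,q> = -52/15

Expand the product: p(x)·q(x) = -2*x^4 + 3*x^3 + 5*x^2 - 3*x - 3.
∫_{-1}^{1} of each monomial x^k gives [2/(k+1) if k even, 0 if k odd]. Integrating term-by-term (or equivalently evaluating the antiderivative F(x) = -2*x^5/5 + 3*x^4/4 + 5*x^3/3 - 3*x^2/2 - 3*x at the endpoints):
  F(1) − F(−1) = -149/60 − (59/60) = -52/15.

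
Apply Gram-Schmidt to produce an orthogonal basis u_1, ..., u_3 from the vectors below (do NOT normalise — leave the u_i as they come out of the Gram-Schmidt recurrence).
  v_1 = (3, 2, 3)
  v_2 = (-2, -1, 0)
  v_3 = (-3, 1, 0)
Orthogonal basis:
  u_1 = (3, 2, 3)
  u_2 = (-10/11, -3/11, 12/11)
  u_3 = (-45/46, 45/23, -15/46)

Apply the Gram-Schmidt recurrence
  u_1 = v_1
  u_i = v_i − Σ_{j<i} ((v_i · u_j) / (u_j · u_j)) · u_j.

Step by step this gives:
  u_1 = (3, 2, 3)
  u_2 = (-10/11, -3/11, 12/11)
  u_3 = (-45/46, 45/23, -15/46)

Orthogonality check:
  u_2 · u_1 = 0 (should be 0)
  u_3 · u_1 = 0 (should be 0)
  u_3 · u_2 = 0 (should be 0)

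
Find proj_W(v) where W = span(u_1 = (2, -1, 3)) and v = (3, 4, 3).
proj_W(v) = (11/7, -11/14, 33/14)

Set up U = [u_1 | ... | u_1] ∈ R^(3×1). The projector onto W = col(U) is P = U (U^T U)^(-1) U^T.
Compute U^T U =
  [14],
and U^T v = (11).
Solve U^T U · c = U^T v for the coefficients: c = (11/14). The projection is proj_W(v) = U c.
Check: (v - proj_W(v)) · u_1 = 0  (should be 0).
Result: proj_W(v) = (11/7, -11/14, 33/14).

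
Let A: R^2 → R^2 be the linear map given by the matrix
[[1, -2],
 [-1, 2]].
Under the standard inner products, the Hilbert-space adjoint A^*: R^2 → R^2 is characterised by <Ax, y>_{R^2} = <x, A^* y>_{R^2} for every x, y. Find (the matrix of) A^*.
A^* = A^T =
[[1, -1],
 [-2, 2]]

For real matrices with standard dot products, the defining identity <Ax, y> = <x, A^* y> gives (Ax)^T y = x^T (A^*) y, i.e. x^T A^T y = x^T (A^*) y. Since this holds for all x, y, we must have A^* = A^T. Therefore
A^* =
[[1, -1],
 [-2, 2]].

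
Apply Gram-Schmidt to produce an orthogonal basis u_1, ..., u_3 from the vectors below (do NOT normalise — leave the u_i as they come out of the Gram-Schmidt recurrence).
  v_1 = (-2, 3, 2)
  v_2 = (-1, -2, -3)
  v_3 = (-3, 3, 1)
Orthogonal basis:
  u_1 = (-2, 3, 2)
  u_2 = (-37/17, -4/17, -31/17)
  u_3 = (5/69, 8/69, -7/69)

Apply the Gram-Schmidt recurrence
  u_1 = v_1
  u_i = v_i − Σ_{j<i} ((v_i · u_j) / (u_j · u_j)) · u_j.

Step by step this gives:
  u_1 = (-2, 3, 2)
  u_2 = (-37/17, -4/17, -31/17)
  u_3 = (5/69, 8/69, -7/69)

Orthogonality check:
  u_2 · u_1 = 0 (should be 0)
  u_3 · u_1 = 0 (should be 0)
  u_3 · u_2 = 0 (should be 0)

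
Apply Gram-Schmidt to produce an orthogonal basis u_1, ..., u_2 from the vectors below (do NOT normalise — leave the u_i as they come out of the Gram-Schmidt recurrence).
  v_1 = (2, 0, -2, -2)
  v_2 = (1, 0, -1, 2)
Orthogonal basis:
  u_1 = (2, 0, -2, -2)
  u_2 = (1, 0, -1, 2)

Apply the Gram-Schmidt recurrence
  u_1 = v_1
  u_i = v_i − Σ_{j<i} ((v_i · u_j) / (u_j · u_j)) · u_j.

Step by step this gives:
  u_1 = (2, 0, -2, -2)
  u_2 = (1, 0, -1, 2)

Orthogonality check:
  u_2 · u_1 = 0 (should be 0)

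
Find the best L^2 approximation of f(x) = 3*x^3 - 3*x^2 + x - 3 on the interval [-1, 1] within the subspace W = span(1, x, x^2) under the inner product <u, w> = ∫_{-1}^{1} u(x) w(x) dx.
g(x) = -3*x^2 + 14*x/5 - 3

The best approximation g ∈ W is the orthogonal projection of f onto W. Writing g = a_0 + a_1 x + a_2 x^2, the coefficients solve the normal equations G · a = b where
  G_{ij} = <φ_i, φ_j> and b_i = <f, φ_i>, with φ_0 = 1, φ_1 = x, φ_2 = x^2.
G =
  [2, 0, 2/3]
  [0, 2/3, 0]
  [2/3, 0, 2/5],
b = (-8, 28/15, -16/5).
Solving gives a_0 = -3, a_1 = 14/5, a_2 = -3, so
  g(x) = -3*x^2 + 14*x/5 - 3.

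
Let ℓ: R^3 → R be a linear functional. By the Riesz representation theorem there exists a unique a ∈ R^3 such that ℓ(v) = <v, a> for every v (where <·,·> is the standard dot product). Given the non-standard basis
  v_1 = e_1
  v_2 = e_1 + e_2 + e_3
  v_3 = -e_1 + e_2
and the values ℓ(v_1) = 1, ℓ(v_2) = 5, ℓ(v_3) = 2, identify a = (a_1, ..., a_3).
a = (1, 3, 1)

Write a = (a_1, ..., a_3) in the standard basis. For each basis vector v_i, ℓ(v_i) = <v_i, a> is a linear equation in the a_j's. Collect the n equations into a matrix system V a = ℓ, where row i of V is v_i (expressed in the standard basis). Since V is invertible (lower-triangular with 1s on the diagonal, up to permutation), solve by back-substitution:
  V =
[[1, 0, 0],
 [1, 1, 1],
 [-1, 1, 0]]
  V a = (1, 5, 2)
Solving gives a = (1, 3, 1).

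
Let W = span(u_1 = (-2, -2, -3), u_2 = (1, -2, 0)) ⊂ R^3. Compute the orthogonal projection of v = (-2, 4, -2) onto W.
proj_W(v) = (-26/9, 32/9, -10/9)

Set up U = [u_1 | ... | u_2] ∈ R^(3×2). The projector onto W = col(U) is P = U (U^T U)^(-1) U^T.
Compute U^T U =
  [17, 2]
  [2, 5],
and U^T v = (2, -10).
Solve U^T U · c = U^T v for the coefficients: c = (10/27, -58/27). The projection is proj_W(v) = U c.
Check: (v - proj_W(v)) · u_1 = 0  (should be 0).
Check: (v - proj_W(v)) · u_2 = 0  (should be 0).
Result: proj_W(v) = (-26/9, 32/9, -10/9).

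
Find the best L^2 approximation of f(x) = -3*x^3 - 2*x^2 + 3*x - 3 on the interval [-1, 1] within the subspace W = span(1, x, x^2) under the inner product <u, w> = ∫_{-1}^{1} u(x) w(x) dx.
g(x) = -2*x^2 + 6*x/5 - 3

The best approximation g ∈ W is the orthogonal projection of f onto W. Writing g = a_0 + a_1 x + a_2 x^2, the coefficients solve the normal equations G · a = b where
  G_{ij} = <φ_i, φ_j> and b_i = <f, φ_i>, with φ_0 = 1, φ_1 = x, φ_2 = x^2.
G =
  [2, 0, 2/3]
  [0, 2/3, 0]
  [2/3, 0, 2/5],
b = (-22/3, 4/5, -14/5).
Solving gives a_0 = -3, a_1 = 6/5, a_2 = -2, so
  g(x) = -2*x^2 + 6*x/5 - 3.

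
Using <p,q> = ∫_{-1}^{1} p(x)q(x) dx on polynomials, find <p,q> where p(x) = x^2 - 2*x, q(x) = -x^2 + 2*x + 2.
<p,q> = -26/15

Expand the product: p(x)·q(x) = -x^4 + 4*x^3 - 2*x^2 - 4*x.
∫_{-1}^{1} of each monomial x^k gives [2/(k+1) if k even, 0 if k odd]. Integrating term-by-term (or equivalently evaluating the antiderivative F(x) = -x^5/5 + x^4 - 2*x^3/3 - 2*x^2 at the endpoints):
  F(1) − F(−1) = -28/15 − (-2/15) = -26/15.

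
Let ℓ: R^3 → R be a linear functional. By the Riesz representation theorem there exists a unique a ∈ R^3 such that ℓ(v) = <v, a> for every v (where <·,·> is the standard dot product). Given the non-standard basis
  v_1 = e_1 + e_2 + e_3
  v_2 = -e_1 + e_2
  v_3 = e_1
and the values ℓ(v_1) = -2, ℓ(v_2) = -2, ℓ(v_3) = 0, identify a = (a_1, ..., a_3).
a = (0, -2, 0)

Write a = (a_1, ..., a_3) in the standard basis. For each basis vector v_i, ℓ(v_i) = <v_i, a> is a linear equation in the a_j's. Collect the n equations into a matrix system V a = ℓ, where row i of V is v_i (expressed in the standard basis). Since V is invertible (lower-triangular with 1s on the diagonal, up to permutation), solve by back-substitution:
  V =
[[1, 1, 1],
 [-1, 1, 0],
 [1, 0, 0]]
  V a = (-2, -2, 0)
Solving gives a = (0, -2, 0).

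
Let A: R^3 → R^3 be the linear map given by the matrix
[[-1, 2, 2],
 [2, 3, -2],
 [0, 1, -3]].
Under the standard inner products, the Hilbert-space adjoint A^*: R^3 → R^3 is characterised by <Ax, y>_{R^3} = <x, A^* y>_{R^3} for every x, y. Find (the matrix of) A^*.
A^* = A^T =
[[-1, 2, 0],
 [2, 3, 1],
 [2, -2, -3]]

For real matrices with standard dot products, the defining identity <Ax, y> = <x, A^* y> gives (Ax)^T y = x^T (A^*) y, i.e. x^T A^T y = x^T (A^*) y. Since this holds for all x, y, we must have A^* = A^T. Therefore
A^* =
[[-1, 2, 0],
 [2, 3, 1],
 [2, -2, -3]].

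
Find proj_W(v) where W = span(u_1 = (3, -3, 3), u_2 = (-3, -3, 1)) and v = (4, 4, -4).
proj_W(v) = (24/7, 36/7, -16/7)

Set up U = [u_1 | ... | u_2] ∈ R^(3×2). The projector onto W = col(U) is P = U (U^T U)^(-1) U^T.
Compute U^T U =
  [27, 3]
  [3, 19],
and U^T v = (-12, -28).
Solve U^T U · c = U^T v for the coefficients: c = (-2/7, -10/7). The projection is proj_W(v) = U c.
Check: (v - proj_W(v)) · u_1 = 0  (should be 0).
Check: (v - proj_W(v)) · u_2 = 0  (should be 0).
Result: proj_W(v) = (24/7, 36/7, -16/7).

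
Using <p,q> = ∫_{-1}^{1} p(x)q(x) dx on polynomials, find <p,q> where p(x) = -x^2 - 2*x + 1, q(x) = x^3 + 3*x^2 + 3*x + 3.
<p,q> = 0

Expand the product: p(x)·q(x) = -x^5 - 5*x^4 - 8*x^3 - 6*x^2 - 3*x + 3.
∫_{-1}^{1} of each monomial x^k gives [2/(k+1) if k even, 0 if k odd]. Integrating term-by-term (or equivalently evaluating the antiderivative F(x) = -x^6/6 - x^5 - 2*x^4 - 2*x^3 - 3*x^2/2 + 3*x at the endpoints):
  F(1) − F(−1) = -11/3 − (-11/3) = 0.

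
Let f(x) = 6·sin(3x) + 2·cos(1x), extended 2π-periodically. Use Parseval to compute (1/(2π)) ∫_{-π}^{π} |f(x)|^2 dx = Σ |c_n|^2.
Σ |c_n|^2 = 20

Expand |f|^2 and use orthogonality of {sin(nx), cos(mx)} on [-π, π]:
  ∫_{-π}^{π} sin(nx)^2 dx = π, ∫ cos(mx)^2 dx = π, and cross terms integrate to 0.
So ∫_{-π}^{π} f(x)^2 dx = 6^2 · π + 2^2 · π = (36 + 4)π.
Divide by 2π: (36 + 4)/2 = 20.
By Parseval, this equals Σ |c_n|^2.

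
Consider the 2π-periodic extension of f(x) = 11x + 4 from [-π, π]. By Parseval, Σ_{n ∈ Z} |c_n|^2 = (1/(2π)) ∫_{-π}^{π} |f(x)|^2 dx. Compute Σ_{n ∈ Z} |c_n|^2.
Σ |c_n|^2 = 121π^2/3 + 16

Expand and integrate term by term over [-π, π]:
  ∫ (11x)^2 dx = 121·(2π^3/3); ∫ 2·11·(4)·x dx = 0 (odd integrand); ∫ 4^2 dx = 16·2π.
So (1/(2π)) ∫_{-π}^{π} (11x + 4)^2 dx = 121π^2/3 + 16 = 121π^2/3 + 16.
Parseval ⇒ Σ |c_n|^2 = 121π^2/3 + 16.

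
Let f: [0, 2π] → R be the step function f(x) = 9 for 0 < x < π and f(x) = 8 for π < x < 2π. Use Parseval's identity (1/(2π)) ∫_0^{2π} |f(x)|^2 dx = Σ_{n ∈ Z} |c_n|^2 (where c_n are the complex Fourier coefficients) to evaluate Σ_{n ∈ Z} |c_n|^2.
Σ |c_n|^2 = 145/2

Parseval equates the L^2 energy of f (normalised by 1/(2π)) with the ℓ^2 sum of its Fourier coefficients: (1/(2π)) ∫_0^{2π} |f|^2 = Σ |c_n|^2.
Compute the left side: (1/(2π)) [∫_0^π 9^2 dx + ∫_π^{2π} 8^2 dx] = (1/(2π)) · (81π + 64π) = (81 + 64)/2 = 145/2.
So Σ_{n ∈ Z} |c_n|^2 = 145/2.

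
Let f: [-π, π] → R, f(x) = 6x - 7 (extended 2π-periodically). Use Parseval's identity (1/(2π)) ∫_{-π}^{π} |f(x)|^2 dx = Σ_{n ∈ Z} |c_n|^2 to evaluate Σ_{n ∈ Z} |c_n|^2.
Σ |c_n|^2 = 12π^2 + 49

Expand and integrate term by term over [-π, π]:
  ∫ (6x)^2 dx = 36·(2π^3/3); ∫ 2·6·(-7)·x dx = 0 (odd integrand); ∫ (-7)^2 dx = 49·2π.
So (1/(2π)) ∫_{-π}^{π} (6x - 7)^2 dx = 36π^2/3 + 49 = 12π^2 + 49.
Parseval ⇒ Σ |c_n|^2 = 12π^2 + 49.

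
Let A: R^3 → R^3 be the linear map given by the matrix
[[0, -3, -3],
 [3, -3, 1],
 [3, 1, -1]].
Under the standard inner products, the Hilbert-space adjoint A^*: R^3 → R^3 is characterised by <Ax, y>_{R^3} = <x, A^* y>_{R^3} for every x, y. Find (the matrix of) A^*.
A^* = A^T =
[[0, 3, 3],
 [-3, -3, 1],
 [-3, 1, -1]]

For real matrices with standard dot products, the defining identity <Ax, y> = <x, A^* y> gives (Ax)^T y = x^T (A^*) y, i.e. x^T A^T y = x^T (A^*) y. Since this holds for all x, y, we must have A^* = A^T. Therefore
A^* =
[[0, 3, 3],
 [-3, -3, 1],
 [-3, 1, -1]].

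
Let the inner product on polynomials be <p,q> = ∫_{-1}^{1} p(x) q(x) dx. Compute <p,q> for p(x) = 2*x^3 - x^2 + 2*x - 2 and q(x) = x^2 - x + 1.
<p,q> = -128/15

Expand the product: p(x)·q(x) = 2*x^5 - 3*x^4 + 5*x^3 - 5*x^2 + 4*x - 2.
∫_{-1}^{1} of each monomial x^k gives [2/(k+1) if k even, 0 if k odd]. Integrating term-by-term (or equivalently evaluating the antiderivative F(x) = x^6/3 - 3*x^5/5 + 5*x^4/4 - 5*x^3/3 + 2*x^2 - 2*x at the endpoints):
  F(1) − F(−1) = -41/60 − (157/20) = -128/15.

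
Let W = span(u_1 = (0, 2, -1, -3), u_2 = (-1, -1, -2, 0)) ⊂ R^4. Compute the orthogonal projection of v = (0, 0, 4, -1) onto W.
proj_W(v) = (4/3, 25/21, 115/42, 3/14)

Set up U = [u_1 | ... | u_2] ∈ R^(4×2). The projector onto W = col(U) is P = U (U^T U)^(-1) U^T.
Compute U^T U =
  [14, 0]
  [0, 6],
and U^T v = (-1, -8).
Solve U^T U · c = U^T v for the coefficients: c = (-1/14, -4/3). The projection is proj_W(v) = U c.
Check: (v - proj_W(v)) · u_1 = 0  (should be 0).
Check: (v - proj_W(v)) · u_2 = 0  (should be 0).
Result: proj_W(v) = (4/3, 25/21, 115/42, 3/14).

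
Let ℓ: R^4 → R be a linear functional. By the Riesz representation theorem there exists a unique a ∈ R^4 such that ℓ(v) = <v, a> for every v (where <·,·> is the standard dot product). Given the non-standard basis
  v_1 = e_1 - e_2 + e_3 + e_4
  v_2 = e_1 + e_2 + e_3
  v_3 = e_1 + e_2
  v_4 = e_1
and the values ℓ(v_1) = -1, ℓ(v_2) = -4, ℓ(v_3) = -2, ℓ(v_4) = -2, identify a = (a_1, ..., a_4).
a = (-2, 0, -2, 3)

Write a = (a_1, ..., a_4) in the standard basis. For each basis vector v_i, ℓ(v_i) = <v_i, a> is a linear equation in the a_j's. Collect the n equations into a matrix system V a = ℓ, where row i of V is v_i (expressed in the standard basis). Since V is invertible (lower-triangular with 1s on the diagonal, up to permutation), solve by back-substitution:
  V =
[[1, -1, 1, 1],
 [1, 1, 1, 0],
 [1, 1, 0, 0],
 [1, 0, 0, 0]]
  V a = (-1, -4, -2, -2)
Solving gives a = (-2, 0, -2, 3).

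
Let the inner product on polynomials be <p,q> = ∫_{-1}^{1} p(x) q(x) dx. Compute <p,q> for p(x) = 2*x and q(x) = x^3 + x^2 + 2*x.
<p,q> = 52/15

Expand the product: p(x)·q(x) = 2*x^4 + 2*x^3 + 4*x^2.
∫_{-1}^{1} of each monomial x^k gives [2/(k+1) if k even, 0 if k odd]. Integrating term-by-term (or equivalently evaluating the antiderivative F(x) = 2*x^5/5 + x^4/2 + 4*x^3/3 at the endpoints):
  F(1) − F(−1) = 67/30 − (-37/30) = 52/15.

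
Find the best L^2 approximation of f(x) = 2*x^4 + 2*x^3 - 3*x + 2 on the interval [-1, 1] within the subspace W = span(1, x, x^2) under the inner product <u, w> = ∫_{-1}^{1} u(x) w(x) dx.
g(x) = 12*x^2/7 - 9*x/5 + 64/35

The best approximation g ∈ W is the orthogonal projection of f onto W. Writing g = a_0 + a_1 x + a_2 x^2, the coefficients solve the normal equations G · a = b where
  G_{ij} = <φ_i, φ_j> and b_i = <f, φ_i>, with φ_0 = 1, φ_1 = x, φ_2 = x^2.
G =
  [2, 0, 2/3]
  [0, 2/3, 0]
  [2/3, 0, 2/5],
b = (24/5, -6/5, 40/21).
Solving gives a_0 = 64/35, a_1 = -9/5, a_2 = 12/7, so
  g(x) = 12*x^2/7 - 9*x/5 + 64/35.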